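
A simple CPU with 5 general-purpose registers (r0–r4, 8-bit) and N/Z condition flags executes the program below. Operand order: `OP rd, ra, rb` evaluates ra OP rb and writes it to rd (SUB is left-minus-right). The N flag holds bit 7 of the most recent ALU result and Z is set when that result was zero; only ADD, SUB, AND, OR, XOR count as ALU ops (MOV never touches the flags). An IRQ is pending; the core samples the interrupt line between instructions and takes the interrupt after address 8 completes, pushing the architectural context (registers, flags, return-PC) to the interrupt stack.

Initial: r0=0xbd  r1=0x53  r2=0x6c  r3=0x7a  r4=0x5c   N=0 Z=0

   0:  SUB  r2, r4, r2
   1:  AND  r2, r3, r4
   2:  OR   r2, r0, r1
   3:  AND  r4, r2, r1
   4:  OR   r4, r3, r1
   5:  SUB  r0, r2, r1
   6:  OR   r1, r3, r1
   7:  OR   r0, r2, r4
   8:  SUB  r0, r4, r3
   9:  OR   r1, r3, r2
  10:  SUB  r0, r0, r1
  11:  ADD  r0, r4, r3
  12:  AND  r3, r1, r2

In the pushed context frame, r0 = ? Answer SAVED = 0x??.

SAVED = 0x01

after  0: r0=0xbd r1=0x53 r2=0xf0 r3=0x7a r4=0x5c  N=1 Z=0
after  1: r0=0xbd r1=0x53 r2=0x58 r3=0x7a r4=0x5c  N=0 Z=0
after  2: r0=0xbd r1=0x53 r2=0xff r3=0x7a r4=0x5c  N=1 Z=0
after  3: r0=0xbd r1=0x53 r2=0xff r3=0x7a r4=0x53  N=0 Z=0
after  4: r0=0xbd r1=0x53 r2=0xff r3=0x7a r4=0x7b  N=0 Z=0
after  5: r0=0xac r1=0x53 r2=0xff r3=0x7a r4=0x7b  N=1 Z=0
after  6: r0=0xac r1=0x7b r2=0xff r3=0x7a r4=0x7b  N=0 Z=0
after  7: r0=0xff r1=0x7b r2=0xff r3=0x7a r4=0x7b  N=1 Z=0
after  8: r0=0x01 r1=0x7b r2=0xff r3=0x7a r4=0x7b  N=0 Z=0
-- IRQ taken; context saved, return-PC = 9 --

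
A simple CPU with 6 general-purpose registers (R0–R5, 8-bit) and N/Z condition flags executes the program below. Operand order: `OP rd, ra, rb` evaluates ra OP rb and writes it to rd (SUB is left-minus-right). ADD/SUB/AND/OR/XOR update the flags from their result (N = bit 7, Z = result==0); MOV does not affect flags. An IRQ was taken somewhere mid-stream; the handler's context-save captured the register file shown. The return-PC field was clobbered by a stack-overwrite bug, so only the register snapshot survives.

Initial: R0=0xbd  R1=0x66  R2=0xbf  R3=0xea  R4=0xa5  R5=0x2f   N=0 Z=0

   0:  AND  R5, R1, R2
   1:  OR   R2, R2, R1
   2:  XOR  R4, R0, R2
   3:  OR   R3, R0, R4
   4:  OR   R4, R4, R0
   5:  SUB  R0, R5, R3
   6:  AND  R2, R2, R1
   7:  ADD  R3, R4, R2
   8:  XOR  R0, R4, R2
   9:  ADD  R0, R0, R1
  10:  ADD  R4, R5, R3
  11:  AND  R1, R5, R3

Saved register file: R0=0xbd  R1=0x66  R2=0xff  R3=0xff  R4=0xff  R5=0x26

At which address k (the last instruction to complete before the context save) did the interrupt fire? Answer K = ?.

K = 4

after  0: R0=0xbd R1=0x66 R2=0xbf R3=0xea R4=0xa5 R5=0x26  N=0 Z=0
after  1: R0=0xbd R1=0x66 R2=0xff R3=0xea R4=0xa5 R5=0x26  N=1 Z=0
after  2: R0=0xbd R1=0x66 R2=0xff R3=0xea R4=0x42 R5=0x26  N=0 Z=0
after  3: R0=0xbd R1=0x66 R2=0xff R3=0xff R4=0x42 R5=0x26  N=1 Z=0
after  4: R0=0xbd R1=0x66 R2=0xff R3=0xff R4=0xff R5=0x26  N=1 Z=0
-- IRQ taken; context saved, return-PC = 5 --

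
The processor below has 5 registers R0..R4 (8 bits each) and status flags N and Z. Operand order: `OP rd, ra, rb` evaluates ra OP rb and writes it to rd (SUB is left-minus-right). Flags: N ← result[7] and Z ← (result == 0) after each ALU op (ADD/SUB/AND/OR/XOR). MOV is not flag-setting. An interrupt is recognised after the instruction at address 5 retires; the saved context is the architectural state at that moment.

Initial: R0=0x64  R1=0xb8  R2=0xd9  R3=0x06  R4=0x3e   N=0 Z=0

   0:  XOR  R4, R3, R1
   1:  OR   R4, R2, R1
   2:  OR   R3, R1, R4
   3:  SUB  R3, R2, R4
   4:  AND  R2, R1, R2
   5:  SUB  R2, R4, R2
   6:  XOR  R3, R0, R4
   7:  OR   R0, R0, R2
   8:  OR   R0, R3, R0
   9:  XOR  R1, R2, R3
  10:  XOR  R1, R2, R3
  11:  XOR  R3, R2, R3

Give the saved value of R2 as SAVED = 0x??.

SAVED = 0x61

after  0: R0=0x64 R1=0xb8 R2=0xd9 R3=0x06 R4=0xbe  N=1 Z=0
after  1: R0=0x64 R1=0xb8 R2=0xd9 R3=0x06 R4=0xf9  N=1 Z=0
after  2: R0=0x64 R1=0xb8 R2=0xd9 R3=0xf9 R4=0xf9  N=1 Z=0
after  3: R0=0x64 R1=0xb8 R2=0xd9 R3=0xe0 R4=0xf9  N=1 Z=0
after  4: R0=0x64 R1=0xb8 R2=0x98 R3=0xe0 R4=0xf9  N=1 Z=0
after  5: R0=0x64 R1=0xb8 R2=0x61 R3=0xe0 R4=0xf9  N=0 Z=0
-- IRQ taken; context saved, return-PC = 6 --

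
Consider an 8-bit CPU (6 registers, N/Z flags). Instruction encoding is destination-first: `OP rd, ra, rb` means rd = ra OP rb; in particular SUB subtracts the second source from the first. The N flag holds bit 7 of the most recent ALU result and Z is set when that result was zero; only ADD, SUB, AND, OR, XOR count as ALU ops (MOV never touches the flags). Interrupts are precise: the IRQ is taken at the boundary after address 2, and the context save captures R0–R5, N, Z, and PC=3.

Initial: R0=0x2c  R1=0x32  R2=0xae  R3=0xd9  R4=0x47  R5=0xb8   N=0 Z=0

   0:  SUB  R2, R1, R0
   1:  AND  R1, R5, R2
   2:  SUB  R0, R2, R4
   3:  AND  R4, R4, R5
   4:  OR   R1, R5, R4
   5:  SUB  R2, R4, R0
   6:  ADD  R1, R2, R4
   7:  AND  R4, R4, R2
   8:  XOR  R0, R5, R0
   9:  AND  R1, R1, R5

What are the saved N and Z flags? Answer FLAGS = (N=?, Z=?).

after  0: R0=0x2c R1=0x32 R2=0x06 R3=0xd9 R4=0x47 R5=0xb8  N=0 Z=0
after  1: R0=0x2c R1=0x00 R2=0x06 R3=0xd9 R4=0x47 R5=0xb8  N=0 Z=1
after  2: R0=0xbf R1=0x00 R2=0x06 R3=0xd9 R4=0x47 R5=0xb8  N=1 Z=0
-- IRQ taken; context saved, return-PC = 3 --

FLAGS = (N=1, Z=0)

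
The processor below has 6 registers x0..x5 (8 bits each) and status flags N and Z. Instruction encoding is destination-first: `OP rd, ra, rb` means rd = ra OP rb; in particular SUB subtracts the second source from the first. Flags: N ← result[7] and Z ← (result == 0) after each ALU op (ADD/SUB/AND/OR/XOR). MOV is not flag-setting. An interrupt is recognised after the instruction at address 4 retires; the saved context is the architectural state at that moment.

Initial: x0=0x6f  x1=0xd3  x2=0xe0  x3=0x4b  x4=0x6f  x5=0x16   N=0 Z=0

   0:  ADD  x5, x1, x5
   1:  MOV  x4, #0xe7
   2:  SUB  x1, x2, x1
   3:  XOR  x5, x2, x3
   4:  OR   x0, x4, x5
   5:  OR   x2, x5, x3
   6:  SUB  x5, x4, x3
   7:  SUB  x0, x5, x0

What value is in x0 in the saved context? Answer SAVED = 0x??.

SAVED = 0xef

after  0: x0=0x6f x1=0xd3 x2=0xe0 x3=0x4b x4=0x6f x5=0xe9  N=1 Z=0
after  1: x0=0x6f x1=0xd3 x2=0xe0 x3=0x4b x4=0xe7 x5=0xe9  N=1 Z=0
after  2: x0=0x6f x1=0x0d x2=0xe0 x3=0x4b x4=0xe7 x5=0xe9  N=0 Z=0
after  3: x0=0x6f x1=0x0d x2=0xe0 x3=0x4b x4=0xe7 x5=0xab  N=1 Z=0
after  4: x0=0xef x1=0x0d x2=0xe0 x3=0x4b x4=0xe7 x5=0xab  N=1 Z=0
-- IRQ taken; context saved, return-PC = 5 --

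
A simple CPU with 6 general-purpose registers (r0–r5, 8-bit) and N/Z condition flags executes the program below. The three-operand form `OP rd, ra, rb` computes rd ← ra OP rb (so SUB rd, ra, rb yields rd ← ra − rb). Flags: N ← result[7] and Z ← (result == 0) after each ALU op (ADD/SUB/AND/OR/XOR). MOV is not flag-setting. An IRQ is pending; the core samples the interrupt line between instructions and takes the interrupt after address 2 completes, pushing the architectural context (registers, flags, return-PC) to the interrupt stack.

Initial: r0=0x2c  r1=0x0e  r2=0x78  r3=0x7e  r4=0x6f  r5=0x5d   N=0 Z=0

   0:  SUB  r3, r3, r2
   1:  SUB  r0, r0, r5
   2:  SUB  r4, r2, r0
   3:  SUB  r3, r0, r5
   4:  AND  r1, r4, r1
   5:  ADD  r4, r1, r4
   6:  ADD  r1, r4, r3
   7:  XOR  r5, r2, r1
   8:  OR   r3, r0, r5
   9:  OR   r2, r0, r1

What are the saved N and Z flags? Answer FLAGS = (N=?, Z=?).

after  0: r0=0x2c r1=0x0e r2=0x78 r3=0x06 r4=0x6f r5=0x5d  N=0 Z=0
after  1: r0=0xcf r1=0x0e r2=0x78 r3=0x06 r4=0x6f r5=0x5d  N=1 Z=0
after  2: r0=0xcf r1=0x0e r2=0x78 r3=0x06 r4=0xa9 r5=0x5d  N=1 Z=0
-- IRQ taken; context saved, return-PC = 3 --

FLAGS = (N=1, Z=0)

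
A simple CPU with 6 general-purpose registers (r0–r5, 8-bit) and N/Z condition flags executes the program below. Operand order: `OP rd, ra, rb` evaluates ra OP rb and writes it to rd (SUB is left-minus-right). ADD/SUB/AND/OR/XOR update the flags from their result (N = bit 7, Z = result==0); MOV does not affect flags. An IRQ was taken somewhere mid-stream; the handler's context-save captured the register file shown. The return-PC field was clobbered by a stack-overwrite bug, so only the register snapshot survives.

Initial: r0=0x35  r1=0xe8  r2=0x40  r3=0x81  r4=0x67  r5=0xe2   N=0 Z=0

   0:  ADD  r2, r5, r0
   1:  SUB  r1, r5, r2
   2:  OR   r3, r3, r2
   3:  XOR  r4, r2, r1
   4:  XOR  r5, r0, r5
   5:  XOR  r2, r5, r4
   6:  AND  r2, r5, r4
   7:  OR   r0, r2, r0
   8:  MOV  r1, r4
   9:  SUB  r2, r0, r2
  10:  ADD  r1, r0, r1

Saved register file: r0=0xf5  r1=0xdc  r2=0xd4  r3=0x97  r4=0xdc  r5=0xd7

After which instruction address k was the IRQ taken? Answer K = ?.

after  0: r0=0x35 r1=0xe8 r2=0x17 r3=0x81 r4=0x67 r5=0xe2  N=0 Z=0
after  1: r0=0x35 r1=0xcb r2=0x17 r3=0x81 r4=0x67 r5=0xe2  N=1 Z=0
after  2: r0=0x35 r1=0xcb r2=0x17 r3=0x97 r4=0x67 r5=0xe2  N=1 Z=0
after  3: r0=0x35 r1=0xcb r2=0x17 r3=0x97 r4=0xdc r5=0xe2  N=1 Z=0
after  4: r0=0x35 r1=0xcb r2=0x17 r3=0x97 r4=0xdc r5=0xd7  N=1 Z=0
after  5: r0=0x35 r1=0xcb r2=0x0b r3=0x97 r4=0xdc r5=0xd7  N=0 Z=0
after  6: r0=0x35 r1=0xcb r2=0xd4 r3=0x97 r4=0xdc r5=0xd7  N=1 Z=0
after  7: r0=0xf5 r1=0xcb r2=0xd4 r3=0x97 r4=0xdc r5=0xd7  N=1 Z=0
after  8: r0=0xf5 r1=0xdc r2=0xd4 r3=0x97 r4=0xdc r5=0xd7  N=1 Z=0
-- IRQ taken; context saved, return-PC = 9 --

K = 8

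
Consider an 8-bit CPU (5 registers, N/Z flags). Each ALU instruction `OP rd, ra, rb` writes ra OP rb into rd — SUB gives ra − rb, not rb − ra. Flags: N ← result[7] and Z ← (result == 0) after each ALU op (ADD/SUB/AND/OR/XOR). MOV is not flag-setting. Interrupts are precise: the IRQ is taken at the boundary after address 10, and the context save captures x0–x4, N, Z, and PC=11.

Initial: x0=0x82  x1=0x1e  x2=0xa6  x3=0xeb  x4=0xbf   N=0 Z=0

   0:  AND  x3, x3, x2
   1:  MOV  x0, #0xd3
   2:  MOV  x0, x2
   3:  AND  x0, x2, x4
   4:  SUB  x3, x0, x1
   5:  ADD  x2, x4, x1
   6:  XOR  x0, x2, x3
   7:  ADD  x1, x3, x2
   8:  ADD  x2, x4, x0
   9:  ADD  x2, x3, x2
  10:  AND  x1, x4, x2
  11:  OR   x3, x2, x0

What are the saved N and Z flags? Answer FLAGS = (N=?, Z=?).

FLAGS = (N=1, Z=0)

after  0: x0=0x82 x1=0x1e x2=0xa6 x3=0xa2 x4=0xbf  N=1 Z=0
after  1: x0=0xd3 x1=0x1e x2=0xa6 x3=0xa2 x4=0xbf  N=1 Z=0
after  2: x0=0xa6 x1=0x1e x2=0xa6 x3=0xa2 x4=0xbf  N=1 Z=0
after  3: x0=0xa6 x1=0x1e x2=0xa6 x3=0xa2 x4=0xbf  N=1 Z=0
after  4: x0=0xa6 x1=0x1e x2=0xa6 x3=0x88 x4=0xbf  N=1 Z=0
after  5: x0=0xa6 x1=0x1e x2=0xdd x3=0x88 x4=0xbf  N=1 Z=0
after  6: x0=0x55 x1=0x1e x2=0xdd x3=0x88 x4=0xbf  N=0 Z=0
after  7: x0=0x55 x1=0x65 x2=0xdd x3=0x88 x4=0xbf  N=0 Z=0
after  8: x0=0x55 x1=0x65 x2=0x14 x3=0x88 x4=0xbf  N=0 Z=0
after  9: x0=0x55 x1=0x65 x2=0x9c x3=0x88 x4=0xbf  N=1 Z=0
after 10: x0=0x55 x1=0x9c x2=0x9c x3=0x88 x4=0xbf  N=1 Z=0
-- IRQ taken; context saved, return-PC = 11 --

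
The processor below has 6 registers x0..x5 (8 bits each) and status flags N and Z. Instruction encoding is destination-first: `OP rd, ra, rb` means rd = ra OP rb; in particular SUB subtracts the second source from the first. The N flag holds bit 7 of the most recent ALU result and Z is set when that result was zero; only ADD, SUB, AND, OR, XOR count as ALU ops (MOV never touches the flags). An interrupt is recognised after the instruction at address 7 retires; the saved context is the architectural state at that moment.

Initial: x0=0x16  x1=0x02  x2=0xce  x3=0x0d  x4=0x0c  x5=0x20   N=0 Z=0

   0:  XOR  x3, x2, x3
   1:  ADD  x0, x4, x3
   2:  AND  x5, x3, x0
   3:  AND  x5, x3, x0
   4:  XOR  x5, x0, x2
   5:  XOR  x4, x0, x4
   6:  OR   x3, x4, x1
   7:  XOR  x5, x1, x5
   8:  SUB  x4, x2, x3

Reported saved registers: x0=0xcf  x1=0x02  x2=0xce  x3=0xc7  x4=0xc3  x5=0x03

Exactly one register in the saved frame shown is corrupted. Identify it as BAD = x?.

BAD = x3

after  0: x0=0x16 x1=0x02 x2=0xce x3=0xc3 x4=0x0c x5=0x20  N=1 Z=0
after  1: x0=0xcf x1=0x02 x2=0xce x3=0xc3 x4=0x0c x5=0x20  N=1 Z=0
after  2: x0=0xcf x1=0x02 x2=0xce x3=0xc3 x4=0x0c x5=0xc3  N=1 Z=0
after  3: x0=0xcf x1=0x02 x2=0xce x3=0xc3 x4=0x0c x5=0xc3  N=1 Z=0
after  4: x0=0xcf x1=0x02 x2=0xce x3=0xc3 x4=0x0c x5=0x01  N=0 Z=0
after  5: x0=0xcf x1=0x02 x2=0xce x3=0xc3 x4=0xc3 x5=0x01  N=1 Z=0
after  6: x0=0xcf x1=0x02 x2=0xce x3=0xc3 x4=0xc3 x5=0x01  N=1 Z=0
after  7: x0=0xcf x1=0x02 x2=0xce x3=0xc3 x4=0xc3 x5=0x03  N=0 Z=0
-- IRQ taken; context saved, return-PC = 8 --
mismatch: x3: reported 0xc7 vs actual 0xc3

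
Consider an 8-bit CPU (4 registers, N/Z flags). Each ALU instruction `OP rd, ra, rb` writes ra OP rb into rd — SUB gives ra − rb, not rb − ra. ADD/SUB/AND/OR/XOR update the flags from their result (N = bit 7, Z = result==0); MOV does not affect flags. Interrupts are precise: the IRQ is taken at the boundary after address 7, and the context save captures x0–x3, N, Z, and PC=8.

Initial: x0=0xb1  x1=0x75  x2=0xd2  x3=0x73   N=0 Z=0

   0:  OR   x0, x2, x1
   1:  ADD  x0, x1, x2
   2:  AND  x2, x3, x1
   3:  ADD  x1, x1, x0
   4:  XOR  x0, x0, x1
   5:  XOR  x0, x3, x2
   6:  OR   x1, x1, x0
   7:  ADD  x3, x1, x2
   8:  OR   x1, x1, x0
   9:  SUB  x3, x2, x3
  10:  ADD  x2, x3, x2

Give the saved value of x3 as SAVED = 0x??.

SAVED = 0x2f

after  0: x0=0xf7 x1=0x75 x2=0xd2 x3=0x73  N=1 Z=0
after  1: x0=0x47 x1=0x75 x2=0xd2 x3=0x73  N=0 Z=0
after  2: x0=0x47 x1=0x75 x2=0x71 x3=0x73  N=0 Z=0
after  3: x0=0x47 x1=0xbc x2=0x71 x3=0x73  N=1 Z=0
after  4: x0=0xfb x1=0xbc x2=0x71 x3=0x73  N=1 Z=0
after  5: x0=0x02 x1=0xbc x2=0x71 x3=0x73  N=0 Z=0
after  6: x0=0x02 x1=0xbe x2=0x71 x3=0x73  N=1 Z=0
after  7: x0=0x02 x1=0xbe x2=0x71 x3=0x2f  N=0 Z=0
-- IRQ taken; context saved, return-PC = 8 --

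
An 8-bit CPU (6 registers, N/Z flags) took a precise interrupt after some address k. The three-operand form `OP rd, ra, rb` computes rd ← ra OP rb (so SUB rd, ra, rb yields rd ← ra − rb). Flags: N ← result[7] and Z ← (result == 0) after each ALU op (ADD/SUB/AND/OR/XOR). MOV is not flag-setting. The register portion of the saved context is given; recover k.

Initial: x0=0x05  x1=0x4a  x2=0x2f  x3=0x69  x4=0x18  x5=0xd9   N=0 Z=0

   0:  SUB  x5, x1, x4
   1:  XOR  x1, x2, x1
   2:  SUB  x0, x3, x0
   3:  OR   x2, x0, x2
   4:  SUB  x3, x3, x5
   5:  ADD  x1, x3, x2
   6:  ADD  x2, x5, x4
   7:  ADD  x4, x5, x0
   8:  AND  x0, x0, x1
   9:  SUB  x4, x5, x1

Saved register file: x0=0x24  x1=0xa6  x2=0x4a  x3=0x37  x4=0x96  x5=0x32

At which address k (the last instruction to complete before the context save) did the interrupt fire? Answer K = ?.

K = 8

after  0: x0=0x05 x1=0x4a x2=0x2f x3=0x69 x4=0x18 x5=0x32  N=0 Z=0
after  1: x0=0x05 x1=0x65 x2=0x2f x3=0x69 x4=0x18 x5=0x32  N=0 Z=0
after  2: x0=0x64 x1=0x65 x2=0x2f x3=0x69 x4=0x18 x5=0x32  N=0 Z=0
after  3: x0=0x64 x1=0x65 x2=0x6f x3=0x69 x4=0x18 x5=0x32  N=0 Z=0
after  4: x0=0x64 x1=0x65 x2=0x6f x3=0x37 x4=0x18 x5=0x32  N=0 Z=0
after  5: x0=0x64 x1=0xa6 x2=0x6f x3=0x37 x4=0x18 x5=0x32  N=1 Z=0
after  6: x0=0x64 x1=0xa6 x2=0x4a x3=0x37 x4=0x18 x5=0x32  N=0 Z=0
after  7: x0=0x64 x1=0xa6 x2=0x4a x3=0x37 x4=0x96 x5=0x32  N=1 Z=0
after  8: x0=0x24 x1=0xa6 x2=0x4a x3=0x37 x4=0x96 x5=0x32  N=0 Z=0
-- IRQ taken; context saved, return-PC = 9 --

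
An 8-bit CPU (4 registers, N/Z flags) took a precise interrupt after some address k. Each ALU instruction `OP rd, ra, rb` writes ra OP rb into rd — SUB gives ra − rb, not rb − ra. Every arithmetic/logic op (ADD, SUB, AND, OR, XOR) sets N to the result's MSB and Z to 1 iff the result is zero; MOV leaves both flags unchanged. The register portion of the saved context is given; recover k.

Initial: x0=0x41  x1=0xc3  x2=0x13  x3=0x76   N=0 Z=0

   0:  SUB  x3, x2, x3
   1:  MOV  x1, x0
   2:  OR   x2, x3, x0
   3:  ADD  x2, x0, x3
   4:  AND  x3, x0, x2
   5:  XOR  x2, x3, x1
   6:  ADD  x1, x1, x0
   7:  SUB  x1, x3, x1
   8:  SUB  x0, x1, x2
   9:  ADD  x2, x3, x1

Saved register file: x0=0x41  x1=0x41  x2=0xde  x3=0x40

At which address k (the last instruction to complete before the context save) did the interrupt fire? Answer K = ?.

K = 4

after  0: x0=0x41 x1=0xc3 x2=0x13 x3=0x9d  N=1 Z=0
after  1: x0=0x41 x1=0x41 x2=0x13 x3=0x9d  N=1 Z=0
after  2: x0=0x41 x1=0x41 x2=0xdd x3=0x9d  N=1 Z=0
after  3: x0=0x41 x1=0x41 x2=0xde x3=0x9d  N=1 Z=0
after  4: x0=0x41 x1=0x41 x2=0xde x3=0x40  N=0 Z=0
-- IRQ taken; context saved, return-PC = 5 --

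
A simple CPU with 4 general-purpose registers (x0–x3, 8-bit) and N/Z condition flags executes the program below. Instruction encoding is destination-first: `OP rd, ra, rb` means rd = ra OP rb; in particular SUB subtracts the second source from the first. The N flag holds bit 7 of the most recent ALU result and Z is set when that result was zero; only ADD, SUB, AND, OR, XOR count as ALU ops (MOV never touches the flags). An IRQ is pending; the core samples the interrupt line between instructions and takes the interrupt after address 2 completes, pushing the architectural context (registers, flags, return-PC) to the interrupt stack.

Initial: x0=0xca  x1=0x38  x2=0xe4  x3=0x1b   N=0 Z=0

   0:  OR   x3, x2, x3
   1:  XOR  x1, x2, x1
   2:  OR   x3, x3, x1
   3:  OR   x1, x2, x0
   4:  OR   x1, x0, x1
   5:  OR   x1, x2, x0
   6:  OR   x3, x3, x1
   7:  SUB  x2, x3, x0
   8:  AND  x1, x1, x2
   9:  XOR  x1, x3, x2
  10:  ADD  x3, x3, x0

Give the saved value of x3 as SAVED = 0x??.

SAVED = 0xff

after  0: x0=0xca x1=0x38 x2=0xe4 x3=0xff  N=1 Z=0
after  1: x0=0xca x1=0xdc x2=0xe4 x3=0xff  N=1 Z=0
after  2: x0=0xca x1=0xdc x2=0xe4 x3=0xff  N=1 Z=0
-- IRQ taken; context saved, return-PC = 3 --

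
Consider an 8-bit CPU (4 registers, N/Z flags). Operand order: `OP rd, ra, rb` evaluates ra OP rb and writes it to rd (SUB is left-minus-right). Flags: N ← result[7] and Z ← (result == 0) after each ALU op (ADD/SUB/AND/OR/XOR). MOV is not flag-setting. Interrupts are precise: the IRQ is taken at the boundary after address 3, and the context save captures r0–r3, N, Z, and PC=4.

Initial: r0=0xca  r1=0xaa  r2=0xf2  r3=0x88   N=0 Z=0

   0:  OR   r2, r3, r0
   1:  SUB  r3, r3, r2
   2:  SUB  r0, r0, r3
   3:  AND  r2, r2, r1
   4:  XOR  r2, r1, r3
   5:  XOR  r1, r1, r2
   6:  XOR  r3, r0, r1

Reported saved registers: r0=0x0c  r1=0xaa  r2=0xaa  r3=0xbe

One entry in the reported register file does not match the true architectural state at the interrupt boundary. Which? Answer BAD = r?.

after  0: r0=0xca r1=0xaa r2=0xca r3=0x88  N=1 Z=0
after  1: r0=0xca r1=0xaa r2=0xca r3=0xbe  N=1 Z=0
after  2: r0=0x0c r1=0xaa r2=0xca r3=0xbe  N=0 Z=0
after  3: r0=0x0c r1=0xaa r2=0x8a r3=0xbe  N=1 Z=0
-- IRQ taken; context saved, return-PC = 4 --
mismatch: r2: reported 0xaa vs actual 0x8a

BAD = r2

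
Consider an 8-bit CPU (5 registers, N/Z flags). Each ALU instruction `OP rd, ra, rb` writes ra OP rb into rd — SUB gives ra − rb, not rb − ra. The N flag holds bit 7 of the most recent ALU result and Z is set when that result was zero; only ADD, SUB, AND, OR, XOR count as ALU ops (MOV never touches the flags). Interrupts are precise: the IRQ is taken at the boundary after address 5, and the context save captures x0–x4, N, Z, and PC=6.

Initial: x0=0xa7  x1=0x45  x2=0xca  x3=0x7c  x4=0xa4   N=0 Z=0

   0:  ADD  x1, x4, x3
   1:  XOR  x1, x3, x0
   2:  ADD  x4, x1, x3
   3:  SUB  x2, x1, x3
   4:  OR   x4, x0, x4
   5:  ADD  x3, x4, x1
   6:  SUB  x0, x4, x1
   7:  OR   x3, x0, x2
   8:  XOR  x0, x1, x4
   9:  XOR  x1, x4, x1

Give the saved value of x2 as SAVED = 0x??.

after  0: x0=0xa7 x1=0x20 x2=0xca x3=0x7c x4=0xa4  N=0 Z=0
after  1: x0=0xa7 x1=0xdb x2=0xca x3=0x7c x4=0xa4  N=1 Z=0
after  2: x0=0xa7 x1=0xdb x2=0xca x3=0x7c x4=0x57  N=0 Z=0
after  3: x0=0xa7 x1=0xdb x2=0x5f x3=0x7c x4=0x57  N=0 Z=0
after  4: x0=0xa7 x1=0xdb x2=0x5f x3=0x7c x4=0xf7  N=1 Z=0
after  5: x0=0xa7 x1=0xdb x2=0x5f x3=0xd2 x4=0xf7  N=1 Z=0
-- IRQ taken; context saved, return-PC = 6 --

SAVED = 0x5f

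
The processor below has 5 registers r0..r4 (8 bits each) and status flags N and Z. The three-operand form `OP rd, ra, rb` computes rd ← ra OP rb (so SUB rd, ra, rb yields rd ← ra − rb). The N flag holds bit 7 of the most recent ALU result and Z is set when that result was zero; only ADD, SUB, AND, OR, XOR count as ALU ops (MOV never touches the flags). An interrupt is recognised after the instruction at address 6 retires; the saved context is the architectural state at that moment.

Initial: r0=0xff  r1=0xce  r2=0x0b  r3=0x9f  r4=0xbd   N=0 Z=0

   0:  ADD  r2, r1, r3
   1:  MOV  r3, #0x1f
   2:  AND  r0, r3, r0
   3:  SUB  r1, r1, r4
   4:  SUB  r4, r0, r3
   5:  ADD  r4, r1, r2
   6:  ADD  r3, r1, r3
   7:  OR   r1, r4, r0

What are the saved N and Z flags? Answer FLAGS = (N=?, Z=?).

after  0: r0=0xff r1=0xce r2=0x6d r3=0x9f r4=0xbd  N=0 Z=0
after  1: r0=0xff r1=0xce r2=0x6d r3=0x1f r4=0xbd  N=0 Z=0
after  2: r0=0x1f r1=0xce r2=0x6d r3=0x1f r4=0xbd  N=0 Z=0
after  3: r0=0x1f r1=0x11 r2=0x6d r3=0x1f r4=0xbd  N=0 Z=0
after  4: r0=0x1f r1=0x11 r2=0x6d r3=0x1f r4=0x00  N=0 Z=1
after  5: r0=0x1f r1=0x11 r2=0x6d r3=0x1f r4=0x7e  N=0 Z=0
after  6: r0=0x1f r1=0x11 r2=0x6d r3=0x30 r4=0x7e  N=0 Z=0
-- IRQ taken; context saved, return-PC = 7 --

FLAGS = (N=0, Z=0)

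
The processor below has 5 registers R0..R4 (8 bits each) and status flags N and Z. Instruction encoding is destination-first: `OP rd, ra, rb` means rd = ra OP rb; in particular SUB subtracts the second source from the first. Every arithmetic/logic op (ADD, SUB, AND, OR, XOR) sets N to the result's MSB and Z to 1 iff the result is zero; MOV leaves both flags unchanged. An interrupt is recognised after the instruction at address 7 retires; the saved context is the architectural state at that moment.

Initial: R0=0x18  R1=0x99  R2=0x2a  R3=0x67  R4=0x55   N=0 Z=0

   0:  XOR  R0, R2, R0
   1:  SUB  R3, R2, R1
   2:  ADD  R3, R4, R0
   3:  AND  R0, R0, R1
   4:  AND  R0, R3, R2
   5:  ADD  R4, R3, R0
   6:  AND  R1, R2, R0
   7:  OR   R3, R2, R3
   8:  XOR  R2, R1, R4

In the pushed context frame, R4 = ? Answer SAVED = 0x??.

after  0: R0=0x32 R1=0x99 R2=0x2a R3=0x67 R4=0x55  N=0 Z=0
after  1: R0=0x32 R1=0x99 R2=0x2a R3=0x91 R4=0x55  N=1 Z=0
after  2: R0=0x32 R1=0x99 R2=0x2a R3=0x87 R4=0x55  N=1 Z=0
after  3: R0=0x10 R1=0x99 R2=0x2a R3=0x87 R4=0x55  N=0 Z=0
after  4: R0=0x02 R1=0x99 R2=0x2a R3=0x87 R4=0x55  N=0 Z=0
after  5: R0=0x02 R1=0x99 R2=0x2a R3=0x87 R4=0x89  N=1 Z=0
after  6: R0=0x02 R1=0x02 R2=0x2a R3=0x87 R4=0x89  N=0 Z=0
after  7: R0=0x02 R1=0x02 R2=0x2a R3=0xaf R4=0x89  N=1 Z=0
-- IRQ taken; context saved, return-PC = 8 --

SAVED = 0x89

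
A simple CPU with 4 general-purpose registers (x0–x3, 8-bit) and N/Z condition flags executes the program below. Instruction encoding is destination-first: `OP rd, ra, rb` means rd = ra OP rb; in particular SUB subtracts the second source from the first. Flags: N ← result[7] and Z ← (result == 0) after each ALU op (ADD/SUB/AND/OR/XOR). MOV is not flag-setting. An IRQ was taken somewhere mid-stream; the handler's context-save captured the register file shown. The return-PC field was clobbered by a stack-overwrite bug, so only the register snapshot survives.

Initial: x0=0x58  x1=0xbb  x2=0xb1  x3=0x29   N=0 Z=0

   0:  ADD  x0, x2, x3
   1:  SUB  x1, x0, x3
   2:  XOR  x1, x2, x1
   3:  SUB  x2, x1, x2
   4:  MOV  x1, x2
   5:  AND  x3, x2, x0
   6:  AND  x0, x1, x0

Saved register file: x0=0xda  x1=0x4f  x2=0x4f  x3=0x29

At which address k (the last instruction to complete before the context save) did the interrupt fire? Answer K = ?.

K = 4

after  0: x0=0xda x1=0xbb x2=0xb1 x3=0x29  N=1 Z=0
after  1: x0=0xda x1=0xb1 x2=0xb1 x3=0x29  N=1 Z=0
after  2: x0=0xda x1=0x00 x2=0xb1 x3=0x29  N=0 Z=1
after  3: x0=0xda x1=0x00 x2=0x4f x3=0x29  N=0 Z=0
after  4: x0=0xda x1=0x4f x2=0x4f x3=0x29  N=0 Z=0
-- IRQ taken; context saved, return-PC = 5 --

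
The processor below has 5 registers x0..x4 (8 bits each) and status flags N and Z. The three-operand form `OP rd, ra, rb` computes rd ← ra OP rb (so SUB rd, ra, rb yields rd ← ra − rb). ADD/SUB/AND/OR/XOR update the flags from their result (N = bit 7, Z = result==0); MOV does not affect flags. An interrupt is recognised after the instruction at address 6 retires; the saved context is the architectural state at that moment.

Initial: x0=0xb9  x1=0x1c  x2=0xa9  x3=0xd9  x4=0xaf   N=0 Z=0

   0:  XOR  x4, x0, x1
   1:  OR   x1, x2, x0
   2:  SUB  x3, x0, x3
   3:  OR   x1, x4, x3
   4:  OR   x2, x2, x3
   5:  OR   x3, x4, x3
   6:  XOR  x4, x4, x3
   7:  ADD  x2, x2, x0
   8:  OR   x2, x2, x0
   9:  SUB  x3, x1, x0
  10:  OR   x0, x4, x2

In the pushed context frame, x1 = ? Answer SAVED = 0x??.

after  0: x0=0xb9 x1=0x1c x2=0xa9 x3=0xd9 x4=0xa5  N=1 Z=0
after  1: x0=0xb9 x1=0xb9 x2=0xa9 x3=0xd9 x4=0xa5  N=1 Z=0
after  2: x0=0xb9 x1=0xb9 x2=0xa9 x3=0xe0 x4=0xa5  N=1 Z=0
after  3: x0=0xb9 x1=0xe5 x2=0xa9 x3=0xe0 x4=0xa5  N=1 Z=0
after  4: x0=0xb9 x1=0xe5 x2=0xe9 x3=0xe0 x4=0xa5  N=1 Z=0
after  5: x0=0xb9 x1=0xe5 x2=0xe9 x3=0xe5 x4=0xa5  N=1 Z=0
after  6: x0=0xb9 x1=0xe5 x2=0xe9 x3=0xe5 x4=0x40  N=0 Z=0
-- IRQ taken; context saved, return-PC = 7 --

SAVED = 0xe5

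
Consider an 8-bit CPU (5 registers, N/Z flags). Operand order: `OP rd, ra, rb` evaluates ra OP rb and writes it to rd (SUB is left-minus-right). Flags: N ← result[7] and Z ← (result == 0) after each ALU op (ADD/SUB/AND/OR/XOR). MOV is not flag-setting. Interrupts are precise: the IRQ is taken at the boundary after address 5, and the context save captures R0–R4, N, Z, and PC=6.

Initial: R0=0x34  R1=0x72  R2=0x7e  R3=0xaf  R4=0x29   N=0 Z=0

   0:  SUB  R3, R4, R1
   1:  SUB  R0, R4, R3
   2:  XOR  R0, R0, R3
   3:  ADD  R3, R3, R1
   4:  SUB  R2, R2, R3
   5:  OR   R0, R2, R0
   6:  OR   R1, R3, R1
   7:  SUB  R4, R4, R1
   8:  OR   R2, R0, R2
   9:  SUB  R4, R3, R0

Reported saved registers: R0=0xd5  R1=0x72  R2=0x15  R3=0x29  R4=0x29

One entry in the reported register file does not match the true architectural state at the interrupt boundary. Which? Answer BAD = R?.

after  0: R0=0x34 R1=0x72 R2=0x7e R3=0xb7 R4=0x29  N=1 Z=0
after  1: R0=0x72 R1=0x72 R2=0x7e R3=0xb7 R4=0x29  N=0 Z=0
after  2: R0=0xc5 R1=0x72 R2=0x7e R3=0xb7 R4=0x29  N=1 Z=0
after  3: R0=0xc5 R1=0x72 R2=0x7e R3=0x29 R4=0x29  N=0 Z=0
after  4: R0=0xc5 R1=0x72 R2=0x55 R3=0x29 R4=0x29  N=0 Z=0
after  5: R0=0xd5 R1=0x72 R2=0x55 R3=0x29 R4=0x29  N=1 Z=0
-- IRQ taken; context saved, return-PC = 6 --
mismatch: R2: reported 0x15 vs actual 0x55

BAD = R2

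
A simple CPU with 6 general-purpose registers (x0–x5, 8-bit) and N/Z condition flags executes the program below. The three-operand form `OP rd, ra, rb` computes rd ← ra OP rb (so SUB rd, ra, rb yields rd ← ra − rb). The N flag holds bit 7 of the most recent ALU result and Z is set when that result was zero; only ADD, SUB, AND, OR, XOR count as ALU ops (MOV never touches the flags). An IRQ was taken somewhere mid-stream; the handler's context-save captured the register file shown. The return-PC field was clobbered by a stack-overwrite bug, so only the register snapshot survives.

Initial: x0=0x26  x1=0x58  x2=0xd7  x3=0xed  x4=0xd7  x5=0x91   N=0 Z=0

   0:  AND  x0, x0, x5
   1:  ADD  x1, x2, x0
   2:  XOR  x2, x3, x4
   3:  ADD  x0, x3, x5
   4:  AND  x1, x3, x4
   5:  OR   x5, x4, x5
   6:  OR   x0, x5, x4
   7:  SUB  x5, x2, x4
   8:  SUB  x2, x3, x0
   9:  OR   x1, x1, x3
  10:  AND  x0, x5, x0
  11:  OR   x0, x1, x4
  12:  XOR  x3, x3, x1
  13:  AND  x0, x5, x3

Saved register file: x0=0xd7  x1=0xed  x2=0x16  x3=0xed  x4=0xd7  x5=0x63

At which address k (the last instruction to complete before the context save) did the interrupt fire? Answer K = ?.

after  0: x0=0x00 x1=0x58 x2=0xd7 x3=0xed x4=0xd7 x5=0x91  N=0 Z=1
after  1: x0=0x00 x1=0xd7 x2=0xd7 x3=0xed x4=0xd7 x5=0x91  N=1 Z=0
after  2: x0=0x00 x1=0xd7 x2=0x3a x3=0xed x4=0xd7 x5=0x91  N=0 Z=0
after  3: x0=0x7e x1=0xd7 x2=0x3a x3=0xed x4=0xd7 x5=0x91  N=0 Z=0
after  4: x0=0x7e x1=0xc5 x2=0x3a x3=0xed x4=0xd7 x5=0x91  N=1 Z=0
after  5: x0=0x7e x1=0xc5 x2=0x3a x3=0xed x4=0xd7 x5=0xd7  N=1 Z=0
after  6: x0=0xd7 x1=0xc5 x2=0x3a x3=0xed x4=0xd7 x5=0xd7  N=1 Z=0
after  7: x0=0xd7 x1=0xc5 x2=0x3a x3=0xed x4=0xd7 x5=0x63  N=0 Z=0
after  8: x0=0xd7 x1=0xc5 x2=0x16 x3=0xed x4=0xd7 x5=0x63  N=0 Z=0
after  9: x0=0xd7 x1=0xed x2=0x16 x3=0xed x4=0xd7 x5=0x63  N=1 Z=0
-- IRQ taken; context saved, return-PC = 10 --

K = 9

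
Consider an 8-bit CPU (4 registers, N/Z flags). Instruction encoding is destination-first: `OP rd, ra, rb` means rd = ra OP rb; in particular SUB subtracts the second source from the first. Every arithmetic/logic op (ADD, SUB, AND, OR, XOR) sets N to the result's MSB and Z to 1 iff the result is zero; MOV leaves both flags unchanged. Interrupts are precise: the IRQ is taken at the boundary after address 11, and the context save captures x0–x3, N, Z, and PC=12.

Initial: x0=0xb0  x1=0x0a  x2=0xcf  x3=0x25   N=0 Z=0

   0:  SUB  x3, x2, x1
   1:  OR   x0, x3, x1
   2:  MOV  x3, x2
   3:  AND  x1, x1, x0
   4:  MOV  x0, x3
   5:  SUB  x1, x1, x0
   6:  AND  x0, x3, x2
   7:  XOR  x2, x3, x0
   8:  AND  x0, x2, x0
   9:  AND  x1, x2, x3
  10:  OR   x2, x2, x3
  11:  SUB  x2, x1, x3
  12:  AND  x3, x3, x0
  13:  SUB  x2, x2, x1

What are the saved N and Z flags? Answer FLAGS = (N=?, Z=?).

FLAGS = (N=0, Z=0)

after  0: x0=0xb0 x1=0x0a x2=0xcf x3=0xc5  N=1 Z=0
after  1: x0=0xcf x1=0x0a x2=0xcf x3=0xc5  N=1 Z=0
after  2: x0=0xcf x1=0x0a x2=0xcf x3=0xcf  N=1 Z=0
after  3: x0=0xcf x1=0x0a x2=0xcf x3=0xcf  N=0 Z=0
after  4: x0=0xcf x1=0x0a x2=0xcf x3=0xcf  N=0 Z=0
after  5: x0=0xcf x1=0x3b x2=0xcf x3=0xcf  N=0 Z=0
after  6: x0=0xcf x1=0x3b x2=0xcf x3=0xcf  N=1 Z=0
after  7: x0=0xcf x1=0x3b x2=0x00 x3=0xcf  N=0 Z=1
after  8: x0=0x00 x1=0x3b x2=0x00 x3=0xcf  N=0 Z=1
after  9: x0=0x00 x1=0x00 x2=0x00 x3=0xcf  N=0 Z=1
after 10: x0=0x00 x1=0x00 x2=0xcf x3=0xcf  N=1 Z=0
after 11: x0=0x00 x1=0x00 x2=0x31 x3=0xcf  N=0 Z=0
-- IRQ taken; context saved, return-PC = 12 --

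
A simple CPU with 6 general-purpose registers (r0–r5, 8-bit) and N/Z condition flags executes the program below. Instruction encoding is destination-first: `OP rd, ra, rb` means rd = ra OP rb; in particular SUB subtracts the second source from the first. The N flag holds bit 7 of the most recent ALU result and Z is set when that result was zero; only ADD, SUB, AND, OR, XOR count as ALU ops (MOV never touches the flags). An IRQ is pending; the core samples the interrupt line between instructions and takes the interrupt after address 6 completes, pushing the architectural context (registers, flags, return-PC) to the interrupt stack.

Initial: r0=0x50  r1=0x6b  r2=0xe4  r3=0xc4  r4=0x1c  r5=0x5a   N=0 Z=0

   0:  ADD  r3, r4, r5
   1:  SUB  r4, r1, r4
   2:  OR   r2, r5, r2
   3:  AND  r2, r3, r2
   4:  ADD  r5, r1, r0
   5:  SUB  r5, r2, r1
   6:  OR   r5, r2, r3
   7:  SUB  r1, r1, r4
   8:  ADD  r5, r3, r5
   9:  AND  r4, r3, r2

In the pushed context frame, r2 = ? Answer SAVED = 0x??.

after  0: r0=0x50 r1=0x6b r2=0xe4 r3=0x76 r4=0x1c r5=0x5a  N=0 Z=0
after  1: r0=0x50 r1=0x6b r2=0xe4 r3=0x76 r4=0x4f r5=0x5a  N=0 Z=0
after  2: r0=0x50 r1=0x6b r2=0xfe r3=0x76 r4=0x4f r5=0x5a  N=1 Z=0
after  3: r0=0x50 r1=0x6b r2=0x76 r3=0x76 r4=0x4f r5=0x5a  N=0 Z=0
after  4: r0=0x50 r1=0x6b r2=0x76 r3=0x76 r4=0x4f r5=0xbb  N=1 Z=0
after  5: r0=0x50 r1=0x6b r2=0x76 r3=0x76 r4=0x4f r5=0x0b  N=0 Z=0
after  6: r0=0x50 r1=0x6b r2=0x76 r3=0x76 r4=0x4f r5=0x76  N=0 Z=0
-- IRQ taken; context saved, return-PC = 7 --

SAVED = 0x76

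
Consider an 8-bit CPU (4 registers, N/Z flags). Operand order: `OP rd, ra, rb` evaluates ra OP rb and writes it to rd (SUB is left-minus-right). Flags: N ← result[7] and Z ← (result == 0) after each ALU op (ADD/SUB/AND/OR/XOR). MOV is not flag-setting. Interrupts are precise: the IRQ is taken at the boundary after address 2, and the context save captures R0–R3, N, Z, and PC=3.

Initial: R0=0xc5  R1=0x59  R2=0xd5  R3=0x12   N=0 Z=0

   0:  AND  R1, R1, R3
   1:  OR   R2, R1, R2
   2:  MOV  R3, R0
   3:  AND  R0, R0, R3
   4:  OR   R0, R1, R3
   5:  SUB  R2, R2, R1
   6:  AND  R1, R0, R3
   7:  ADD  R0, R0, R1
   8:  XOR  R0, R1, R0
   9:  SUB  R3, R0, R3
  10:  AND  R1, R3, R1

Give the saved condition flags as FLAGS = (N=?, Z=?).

after  0: R0=0xc5 R1=0x10 R2=0xd5 R3=0x12  N=0 Z=0
after  1: R0=0xc5 R1=0x10 R2=0xd5 R3=0x12  N=1 Z=0
after  2: R0=0xc5 R1=0x10 R2=0xd5 R3=0xc5  N=1 Z=0
-- IRQ taken; context saved, return-PC = 3 --

FLAGS = (N=1, Z=0)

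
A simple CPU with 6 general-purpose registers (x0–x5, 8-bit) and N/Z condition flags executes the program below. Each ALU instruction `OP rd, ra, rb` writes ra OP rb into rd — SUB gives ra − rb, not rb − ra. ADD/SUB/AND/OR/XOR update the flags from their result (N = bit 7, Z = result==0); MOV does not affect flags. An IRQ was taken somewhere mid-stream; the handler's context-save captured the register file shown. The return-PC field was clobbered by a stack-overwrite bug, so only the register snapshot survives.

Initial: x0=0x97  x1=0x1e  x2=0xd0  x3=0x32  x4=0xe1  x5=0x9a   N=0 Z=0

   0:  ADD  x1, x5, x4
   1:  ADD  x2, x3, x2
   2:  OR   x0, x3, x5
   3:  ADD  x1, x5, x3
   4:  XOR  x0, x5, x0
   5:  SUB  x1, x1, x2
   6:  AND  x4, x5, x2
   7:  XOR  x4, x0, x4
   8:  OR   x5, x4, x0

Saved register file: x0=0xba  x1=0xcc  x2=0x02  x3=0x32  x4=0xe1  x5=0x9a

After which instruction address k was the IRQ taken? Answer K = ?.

K = 3

after  0: x0=0x97 x1=0x7b x2=0xd0 x3=0x32 x4=0xe1 x5=0x9a  N=0 Z=0
after  1: x0=0x97 x1=0x7b x2=0x02 x3=0x32 x4=0xe1 x5=0x9a  N=0 Z=0
after  2: x0=0xba x1=0x7b x2=0x02 x3=0x32 x4=0xe1 x5=0x9a  N=1 Z=0
after  3: x0=0xba x1=0xcc x2=0x02 x3=0x32 x4=0xe1 x5=0x9a  N=1 Z=0
-- IRQ taken; context saved, return-PC = 4 --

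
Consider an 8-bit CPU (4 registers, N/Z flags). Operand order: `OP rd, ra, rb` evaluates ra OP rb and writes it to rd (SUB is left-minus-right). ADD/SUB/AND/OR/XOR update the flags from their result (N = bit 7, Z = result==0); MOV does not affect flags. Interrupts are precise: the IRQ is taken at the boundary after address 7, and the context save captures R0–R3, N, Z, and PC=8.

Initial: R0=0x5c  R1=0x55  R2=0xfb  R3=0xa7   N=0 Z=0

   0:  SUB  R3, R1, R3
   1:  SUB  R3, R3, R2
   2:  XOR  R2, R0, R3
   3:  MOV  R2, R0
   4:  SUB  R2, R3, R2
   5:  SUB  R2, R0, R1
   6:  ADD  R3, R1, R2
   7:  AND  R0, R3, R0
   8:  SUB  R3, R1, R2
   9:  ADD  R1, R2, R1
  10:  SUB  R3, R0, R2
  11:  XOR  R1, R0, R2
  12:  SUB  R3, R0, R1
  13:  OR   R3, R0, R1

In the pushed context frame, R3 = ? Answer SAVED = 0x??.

after  0: R0=0x5c R1=0x55 R2=0xfb R3=0xae  N=1 Z=0
after  1: R0=0x5c R1=0x55 R2=0xfb R3=0xb3  N=1 Z=0
after  2: R0=0x5c R1=0x55 R2=0xef R3=0xb3  N=1 Z=0
after  3: R0=0x5c R1=0x55 R2=0x5c R3=0xb3  N=1 Z=0
after  4: R0=0x5c R1=0x55 R2=0x57 R3=0xb3  N=0 Z=0
after  5: R0=0x5c R1=0x55 R2=0x07 R3=0xb3  N=0 Z=0
after  6: R0=0x5c R1=0x55 R2=0x07 R3=0x5c  N=0 Z=0
after  7: R0=0x5c R1=0x55 R2=0x07 R3=0x5c  N=0 Z=0
-- IRQ taken; context saved, return-PC = 8 --

SAVED = 0x5c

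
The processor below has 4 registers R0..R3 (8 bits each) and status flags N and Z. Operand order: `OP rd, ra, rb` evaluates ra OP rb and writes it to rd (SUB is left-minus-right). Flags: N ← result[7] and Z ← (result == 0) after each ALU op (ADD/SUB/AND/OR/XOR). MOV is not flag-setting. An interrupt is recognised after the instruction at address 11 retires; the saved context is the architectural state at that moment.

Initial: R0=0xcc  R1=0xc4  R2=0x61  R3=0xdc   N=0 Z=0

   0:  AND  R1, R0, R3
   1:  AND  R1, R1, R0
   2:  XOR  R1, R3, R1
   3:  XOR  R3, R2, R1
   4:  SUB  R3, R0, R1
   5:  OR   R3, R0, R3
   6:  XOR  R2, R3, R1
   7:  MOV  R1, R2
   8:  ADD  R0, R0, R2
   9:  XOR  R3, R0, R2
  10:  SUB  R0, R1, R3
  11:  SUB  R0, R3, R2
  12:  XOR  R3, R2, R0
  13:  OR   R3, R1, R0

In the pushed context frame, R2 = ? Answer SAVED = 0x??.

SAVED = 0xec

after  0: R0=0xcc R1=0xcc R2=0x61 R3=0xdc  N=1 Z=0
after  1: R0=0xcc R1=0xcc R2=0x61 R3=0xdc  N=1 Z=0
after  2: R0=0xcc R1=0x10 R2=0x61 R3=0xdc  N=0 Z=0
after  3: R0=0xcc R1=0x10 R2=0x61 R3=0x71  N=0 Z=0
after  4: R0=0xcc R1=0x10 R2=0x61 R3=0xbc  N=1 Z=0
after  5: R0=0xcc R1=0x10 R2=0x61 R3=0xfc  N=1 Z=0
after  6: R0=0xcc R1=0x10 R2=0xec R3=0xfc  N=1 Z=0
after  7: R0=0xcc R1=0xec R2=0xec R3=0xfc  N=1 Z=0
after  8: R0=0xb8 R1=0xec R2=0xec R3=0xfc  N=1 Z=0
after  9: R0=0xb8 R1=0xec R2=0xec R3=0x54  N=0 Z=0
after 10: R0=0x98 R1=0xec R2=0xec R3=0x54  N=1 Z=0
after 11: R0=0x68 R1=0xec R2=0xec R3=0x54  N=0 Z=0
-- IRQ taken; context saved, return-PC = 12 --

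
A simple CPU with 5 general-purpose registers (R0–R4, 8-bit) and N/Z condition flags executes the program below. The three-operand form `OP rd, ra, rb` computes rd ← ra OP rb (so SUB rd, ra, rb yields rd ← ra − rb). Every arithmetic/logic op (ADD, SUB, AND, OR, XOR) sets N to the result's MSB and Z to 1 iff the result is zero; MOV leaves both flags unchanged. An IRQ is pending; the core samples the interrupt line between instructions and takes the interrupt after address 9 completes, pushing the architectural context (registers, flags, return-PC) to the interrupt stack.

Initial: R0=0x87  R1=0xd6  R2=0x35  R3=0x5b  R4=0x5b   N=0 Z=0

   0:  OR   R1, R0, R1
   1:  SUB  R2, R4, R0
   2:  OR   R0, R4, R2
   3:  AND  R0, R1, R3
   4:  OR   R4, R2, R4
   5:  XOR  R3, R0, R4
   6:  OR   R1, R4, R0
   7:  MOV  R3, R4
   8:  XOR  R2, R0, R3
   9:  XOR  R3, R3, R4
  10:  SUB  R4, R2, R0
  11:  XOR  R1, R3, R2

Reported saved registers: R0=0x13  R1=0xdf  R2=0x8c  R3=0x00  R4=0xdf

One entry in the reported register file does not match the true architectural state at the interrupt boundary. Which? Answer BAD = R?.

BAD = R0

after  0: R0=0x87 R1=0xd7 R2=0x35 R3=0x5b R4=0x5b  N=1 Z=0
after  1: R0=0x87 R1=0xd7 R2=0xd4 R3=0x5b R4=0x5b  N=1 Z=0
after  2: R0=0xdf R1=0xd7 R2=0xd4 R3=0x5b R4=0x5b  N=1 Z=0
after  3: R0=0x53 R1=0xd7 R2=0xd4 R3=0x5b R4=0x5b  N=0 Z=0
after  4: R0=0x53 R1=0xd7 R2=0xd4 R3=0x5b R4=0xdf  N=1 Z=0
after  5: R0=0x53 R1=0xd7 R2=0xd4 R3=0x8c R4=0xdf  N=1 Z=0
after  6: R0=0x53 R1=0xdf R2=0xd4 R3=0x8c R4=0xdf  N=1 Z=0
after  7: R0=0x53 R1=0xdf R2=0xd4 R3=0xdf R4=0xdf  N=1 Z=0
after  8: R0=0x53 R1=0xdf R2=0x8c R3=0xdf R4=0xdf  N=1 Z=0
after  9: R0=0x53 R1=0xdf R2=0x8c R3=0x00 R4=0xdf  N=0 Z=1
-- IRQ taken; context saved, return-PC = 10 --
mismatch: R0: reported 0x13 vs actual 0x53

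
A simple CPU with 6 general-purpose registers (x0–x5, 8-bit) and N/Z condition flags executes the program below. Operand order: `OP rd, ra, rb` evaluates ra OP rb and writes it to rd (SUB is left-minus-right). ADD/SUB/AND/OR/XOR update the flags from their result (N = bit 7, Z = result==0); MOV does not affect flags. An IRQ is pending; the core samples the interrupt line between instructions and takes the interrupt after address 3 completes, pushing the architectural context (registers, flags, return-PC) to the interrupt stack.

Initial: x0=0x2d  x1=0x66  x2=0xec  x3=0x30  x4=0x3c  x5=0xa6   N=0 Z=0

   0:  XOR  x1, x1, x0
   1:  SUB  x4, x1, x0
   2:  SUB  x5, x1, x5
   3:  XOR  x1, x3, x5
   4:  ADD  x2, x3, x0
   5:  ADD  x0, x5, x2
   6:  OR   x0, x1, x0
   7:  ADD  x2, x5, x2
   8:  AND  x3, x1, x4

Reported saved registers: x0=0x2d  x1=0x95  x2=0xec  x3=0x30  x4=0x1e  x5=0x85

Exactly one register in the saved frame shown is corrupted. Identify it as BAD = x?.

BAD = x5

after  0: x0=0x2d x1=0x4b x2=0xec x3=0x30 x4=0x3c x5=0xa6  N=0 Z=0
after  1: x0=0x2d x1=0x4b x2=0xec x3=0x30 x4=0x1e x5=0xa6  N=0 Z=0
after  2: x0=0x2d x1=0x4b x2=0xec x3=0x30 x4=0x1e x5=0xa5  N=1 Z=0
after  3: x0=0x2d x1=0x95 x2=0xec x3=0x30 x4=0x1e x5=0xa5  N=1 Z=0
-- IRQ taken; context saved, return-PC = 4 --
mismatch: x5: reported 0x85 vs actual 0xa5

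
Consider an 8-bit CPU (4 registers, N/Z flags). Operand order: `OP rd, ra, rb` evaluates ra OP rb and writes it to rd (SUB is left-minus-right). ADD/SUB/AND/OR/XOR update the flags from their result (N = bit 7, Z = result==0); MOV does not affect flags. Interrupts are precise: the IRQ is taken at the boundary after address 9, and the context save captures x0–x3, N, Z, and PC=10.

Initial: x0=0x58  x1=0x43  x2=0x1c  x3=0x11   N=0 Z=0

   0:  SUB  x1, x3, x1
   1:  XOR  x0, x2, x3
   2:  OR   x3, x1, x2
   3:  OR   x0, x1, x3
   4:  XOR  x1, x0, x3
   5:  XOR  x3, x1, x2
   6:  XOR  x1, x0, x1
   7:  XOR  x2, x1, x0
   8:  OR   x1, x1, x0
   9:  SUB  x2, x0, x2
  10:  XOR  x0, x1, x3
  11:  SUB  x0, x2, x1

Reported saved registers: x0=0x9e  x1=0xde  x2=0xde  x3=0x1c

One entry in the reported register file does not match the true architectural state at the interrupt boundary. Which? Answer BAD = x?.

BAD = x0

after  0: x0=0x58 x1=0xce x2=0x1c x3=0x11  N=1 Z=0
after  1: x0=0x0d x1=0xce x2=0x1c x3=0x11  N=0 Z=0
after  2: x0=0x0d x1=0xce x2=0x1c x3=0xde  N=1 Z=0
after  3: x0=0xde x1=0xce x2=0x1c x3=0xde  N=1 Z=0
after  4: x0=0xde x1=0x00 x2=0x1c x3=0xde  N=0 Z=1
after  5: x0=0xde x1=0x00 x2=0x1c x3=0x1c  N=0 Z=0
after  6: x0=0xde x1=0xde x2=0x1c x3=0x1c  N=1 Z=0
after  7: x0=0xde x1=0xde x2=0x00 x3=0x1c  N=0 Z=1
after  8: x0=0xde x1=0xde x2=0x00 x3=0x1c  N=1 Z=0
after  9: x0=0xde x1=0xde x2=0xde x3=0x1c  N=1 Z=0
-- IRQ taken; context saved, return-PC = 10 --
mismatch: x0: reported 0x9e vs actual 0xde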